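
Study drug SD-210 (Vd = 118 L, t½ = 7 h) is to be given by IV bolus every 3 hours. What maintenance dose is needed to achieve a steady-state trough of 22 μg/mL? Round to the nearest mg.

τ/t½ = 3/7 ≈ 0.42857, so f = (1/2)^(3/7) ≈ 0.742997.
Cmin,ss = (D/Vd)·f/(1−f), so D = Cmin,ss·Vd·(1−f)/f.
D = 22 × 118 × (1−f)/f ≈ 22 × 118 × 0.34590 ≈ 897.96 mg.

898 mg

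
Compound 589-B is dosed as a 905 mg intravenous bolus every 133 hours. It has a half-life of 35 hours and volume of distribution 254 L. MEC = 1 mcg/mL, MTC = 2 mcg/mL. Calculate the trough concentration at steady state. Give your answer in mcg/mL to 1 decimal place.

Over one 133-h interval, 133/35 ≈ 3.8 half-lives elapse, leaving f ≈ 0.0718 of each dose.
Accumulation ratio R = 1/(1 − f) ≈ 1/0.9282 ≈ 1.0774.
Each bolus raises the concentration by D/Vd = 905/254 ≈ 3.563 mcg/mL.
Steady-state peak Cmax,ss = C₀·R ≈ 3.563 × 1.0774 ≈ 3.839 mcg/mL.
Steady-state trough Cmin,ss = Cmax,ss·f ≈ 3.839 × 0.0718 ≈ 0.276 mcg/mL.
Trough 0.3 mcg/mL vs MEC 1 mcg/mL: subtherapeutic.

0.3 mcg/mL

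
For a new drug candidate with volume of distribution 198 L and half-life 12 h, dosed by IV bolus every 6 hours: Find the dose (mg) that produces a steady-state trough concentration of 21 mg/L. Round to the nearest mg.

1722 mg

τ/t½ = 6/12 ≈ 0.5, so f = (1/2)^(6/12) ≈ 0.707107.
Cmin,ss = (D/Vd)·f/(1−f), so D = Cmin,ss·Vd·(1−f)/f.
D = 21 × 198 × (1−f)/f ≈ 21 × 198 × 0.41421 ≈ 1722.29 mg.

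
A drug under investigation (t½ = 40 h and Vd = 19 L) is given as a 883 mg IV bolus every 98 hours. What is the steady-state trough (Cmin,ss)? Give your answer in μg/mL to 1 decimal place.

10.4 μg/mL

τ/t½ = 98/40 ≈ 2.45, so fraction remaining f = (1/2)^(98/40) ≈ 0.1830.
Accumulation ratio R = 1/(1 − f) ≈ 1/0.8170 ≈ 1.2240.
Each bolus raises the concentration by D/Vd = 883/19 ≈ 46.474 μg/mL.
Steady-state peak Cmax,ss = C₀·R ≈ 46.474 × 1.2240 ≈ 56.884 μg/mL.
Steady-state trough Cmin,ss = Cmax,ss·f ≈ 56.884 × 0.1830 ≈ 10.410 μg/mL.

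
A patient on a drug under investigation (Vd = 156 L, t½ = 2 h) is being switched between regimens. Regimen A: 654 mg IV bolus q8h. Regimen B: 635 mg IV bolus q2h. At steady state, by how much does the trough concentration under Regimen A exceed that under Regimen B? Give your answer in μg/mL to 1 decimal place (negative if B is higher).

Regimen A: f = (1/2)^(8/2) ≈ 0.0625; Cmin,ss = (654/156)·f/(1−f) ≈ 0.279 μg/mL.
Regimen B: f = (1/2)^(2/2) ≈ 0.5000; Cmin,ss = (635/156)·f/(1−f) ≈ 4.071 μg/mL.
Difference ≈ 0.279 − 4.071 ≈ -3.792 μg/mL.

-3.8 μg/mL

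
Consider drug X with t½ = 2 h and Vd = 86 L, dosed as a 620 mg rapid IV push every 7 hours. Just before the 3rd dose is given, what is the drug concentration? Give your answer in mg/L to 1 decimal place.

0.7 mg/L

f = (1/2)^(τ/t½) = (1/2)^(7/2) ≈ 0.0884.
C₀ = D/Vd = 620/86 ≈ 7.209 mg/L.
Before the 3rd dose, 2 doses have been given. Superposition: Cmin = C₀·(f + f²).
≈ 7.209 × (0.0884 + 0.0078) ≈ 7.209 × 0.0962 ≈ 0.694 mg/L.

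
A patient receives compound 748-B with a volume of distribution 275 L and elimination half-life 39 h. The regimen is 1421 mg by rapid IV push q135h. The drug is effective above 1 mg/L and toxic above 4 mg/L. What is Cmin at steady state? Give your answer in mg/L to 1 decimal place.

0.5 mg/L

Over one 135-h interval, 135/39 ≈ 3.4615 half-lives elapse, leaving f ≈ 0.0908 of each dose.
Each bolus raises the concentration by D/Vd = 1421/275 ≈ 5.167 mg/L.
Steady-state trough Cmin,ss = C₀·f/(1−f) ≈ 5.167 × 0.0908/0.9092 ≈ 0.516 mg/L.
Trough 0.5 mg/L vs MEC 1 mg/L: subtherapeutic.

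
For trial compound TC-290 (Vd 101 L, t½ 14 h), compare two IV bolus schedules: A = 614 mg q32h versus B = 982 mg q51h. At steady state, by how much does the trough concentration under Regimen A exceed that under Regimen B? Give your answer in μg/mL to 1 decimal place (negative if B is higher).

Regimen A: f = (1/2)^(32/14) ≈ 0.2051; Cmin,ss = (614/101)·f/(1−f) ≈ 1.569 μg/mL.
Regimen B: f = (1/2)^(51/14) ≈ 0.0801; Cmin,ss = (982/101)·f/(1−f) ≈ 0.847 μg/mL.
Difference ≈ 1.569 − 0.847 ≈ 0.722 μg/mL.

0.7 μg/mL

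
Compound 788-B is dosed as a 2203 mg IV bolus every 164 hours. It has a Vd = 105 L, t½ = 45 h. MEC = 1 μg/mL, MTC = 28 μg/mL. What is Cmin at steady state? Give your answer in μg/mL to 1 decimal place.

1.8 μg/mL

k = ln2/t½ = ln2/45 ≈ 0.015403 h⁻¹; fraction remaining f = e^(−kτ) = e^(−0.015403×164) ≈ 0.0800.
Accumulation ratio R = 1/(1 − f) ≈ 1/0.9200 ≈ 1.0870.
Each bolus raises the concentration by D/Vd = 2203/105 ≈ 20.981 μg/mL.
Cmax,ss = C₀/(1 − f) ≈ 20.981/0.9200 ≈ 22.805 μg/mL.
Steady-state trough Cmin,ss = Cmax,ss·f ≈ 22.805 × 0.0800 ≈ 1.824 μg/mL.
Trough 1.8 μg/mL vs MEC 1 μg/mL: adequate.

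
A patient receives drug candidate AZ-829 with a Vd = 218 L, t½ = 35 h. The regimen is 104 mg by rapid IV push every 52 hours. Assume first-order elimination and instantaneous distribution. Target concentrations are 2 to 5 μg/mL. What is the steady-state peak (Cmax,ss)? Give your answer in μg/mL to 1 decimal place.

k = ln2/t½ = ln2/35 ≈ 0.019804 h⁻¹; fraction remaining f = e^(−kτ) = e^(−0.019804×52) ≈ 0.3571.
Accumulation ratio R = 1/(1 − f) ≈ 1/0.6429 ≈ 1.5555.
Single-dose peak C₀ = D/Vd = 104/218 ≈ 0.477 μg/mL.
Steady-state peak Cmax,ss = C₀·R ≈ 0.477 × 1.5555 ≈ 0.742 μg/mL.
Peak 0.7 μg/mL vs MTC 5 μg/mL: below toxic threshold.

0.7 μg/mL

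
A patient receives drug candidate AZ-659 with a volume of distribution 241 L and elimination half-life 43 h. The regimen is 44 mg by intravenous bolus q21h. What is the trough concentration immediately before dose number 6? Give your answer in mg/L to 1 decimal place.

f = (1/2)^(τ/t½) = (1/2)^(21/43) ≈ 0.7128.
C₀ = D/Vd = 44/241 ≈ 0.183 mg/L.
Before the 6th dose, 5 doses have been given. Superposition: Cmin = C₀·(f + f² + … + f^5).
≈ 0.183 × (0.7128 + 0.5081 + 0.3622 + 0.2581 + 0.1840) ≈ 0.183 × 2.0252 ≈ 0.371 mg/L.

0.4 mg/L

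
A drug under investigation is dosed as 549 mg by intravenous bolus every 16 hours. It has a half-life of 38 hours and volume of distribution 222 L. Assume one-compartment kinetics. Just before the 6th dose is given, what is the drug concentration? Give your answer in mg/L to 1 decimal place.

f = (1/2)^(τ/t½) = (1/2)^(16/38) ≈ 0.7469.
C₀ = D/Vd = 549/222 ≈ 2.473 mg/L.
Before the 6th dose, 5 doses have been given. Superposition: Cmin = C₀·(f + f² + … + f^5).
≈ 2.473 × (0.7469 + 0.5579 + 0.4167 + 0.3112 + 0.2324) ≈ 2.473 × 2.2651 ≈ 5.602 mg/L.

5.6 mg/L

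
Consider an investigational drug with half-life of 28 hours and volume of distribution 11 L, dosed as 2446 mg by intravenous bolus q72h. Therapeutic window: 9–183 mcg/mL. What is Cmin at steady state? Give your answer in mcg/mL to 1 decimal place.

k = ln2/t½ = ln2/28 ≈ 0.024755 h⁻¹; fraction remaining f = e^(−kτ) = e^(−0.024755×72) ≈ 0.1682.
At steady state, accumulation factor R = 1/(1 − e^(−kτ)) ≈ 1.2022.
Each bolus raises the concentration by D/Vd = 2446/11 ≈ 222.364 mcg/mL.
Steady-state peak Cmax,ss = C₀·R ≈ 222.364 × 1.2022 ≈ 267.326 mcg/mL.
One interval later, Cmin,ss = Cmax,ss·e^(−kτ) ≈ 267.326 × 0.1682 ≈ 44.964 mcg/mL.
Trough 45.0 mcg/mL vs MEC 9 mcg/mL: adequate.

45.0 mcg/mL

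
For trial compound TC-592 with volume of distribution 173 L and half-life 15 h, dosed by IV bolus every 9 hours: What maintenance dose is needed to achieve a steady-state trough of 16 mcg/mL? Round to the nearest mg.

1428 mg

τ/t½ = 9/15 ≈ 0.6, so f = (1/2)^(9/15) ≈ 0.659754.
Cmin,ss = (D/Vd)·f/(1−f), so D = Cmin,ss·Vd·(1−f)/f.
D = 16 × 173 × (1−f)/f ≈ 16 × 173 × 0.51572 ≈ 1427.51 mg.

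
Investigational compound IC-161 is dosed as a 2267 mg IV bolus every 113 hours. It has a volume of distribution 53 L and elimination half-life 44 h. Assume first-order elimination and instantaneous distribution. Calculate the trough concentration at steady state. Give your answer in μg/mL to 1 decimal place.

8.7 μg/mL

τ/t½ = 113/44 ≈ 2.5682, so fraction remaining f = (1/2)^(113/44) ≈ 0.1686.
Single-dose peak C₀ = D/Vd = 2267/53 ≈ 42.774 μg/mL.
Steady-state trough Cmin,ss = C₀·f/(1−f) ≈ 42.774 × 0.1686/0.8314 ≈ 8.674 μg/mL.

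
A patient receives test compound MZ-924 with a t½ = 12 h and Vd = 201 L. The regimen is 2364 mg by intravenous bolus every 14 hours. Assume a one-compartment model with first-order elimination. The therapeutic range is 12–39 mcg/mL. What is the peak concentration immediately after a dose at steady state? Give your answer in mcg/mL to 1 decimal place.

21.2 mcg/mL

Over one 14-h interval, 14/12 ≈ 1.1667 half-lives elapse, leaving f ≈ 0.4454 of each dose.
At steady state, accumulation factor R = 1/(1 − e^(−kτ)) ≈ 1.8031.
Single-dose peak C₀ = D/Vd = 2364/201 ≈ 11.761 mcg/mL.
Steady-state peak Cmax,ss = C₀·R ≈ 11.761 × 1.8031 ≈ 21.206 mcg/mL.
Peak 21.2 mcg/mL vs MTC 39 mcg/mL: below toxic threshold.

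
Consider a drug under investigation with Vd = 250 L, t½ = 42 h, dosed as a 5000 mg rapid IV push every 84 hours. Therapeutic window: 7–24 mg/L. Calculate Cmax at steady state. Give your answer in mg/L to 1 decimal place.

26.7 mg/L

The dosing interval is 2 half-lives, so f = 2^(−2) = 0.25.
Accumulation ratio R = 1/(1 − f) = 1/0.75 = 4/3.
Single-dose peak C₀ = D/Vd = 5000/250 = 20 mg/L.
Steady-state peak Cmax,ss = C₀·R = 20 × 4/3 ≈ 26.667 mg/L.
Peak 26.7 mg/L vs MTC 24 mg/L: exceeds toxic threshold.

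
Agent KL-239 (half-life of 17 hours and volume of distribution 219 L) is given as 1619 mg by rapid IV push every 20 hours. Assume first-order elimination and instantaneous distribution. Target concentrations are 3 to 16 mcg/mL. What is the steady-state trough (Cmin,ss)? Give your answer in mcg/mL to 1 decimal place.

5.9 mcg/mL

k = ln2/t½ = ln2/17 ≈ 0.040773 h⁻¹; fraction remaining f = e^(−kτ) = e^(−0.040773×20) ≈ 0.4424.
Accumulation ratio R = 1/(1 − f) ≈ 1/0.5576 ≈ 1.7934.
Each bolus raises the concentration by D/Vd = 1619/219 ≈ 7.393 mcg/mL.
Cmax,ss = C₀/(1 − f) ≈ 7.393/0.5576 ≈ 13.259 mcg/mL.
Steady-state trough Cmin,ss = Cmax,ss·f ≈ 13.259 × 0.4424 ≈ 5.866 mcg/mL.
Trough 5.9 mcg/mL vs MEC 3 mcg/mL: adequate.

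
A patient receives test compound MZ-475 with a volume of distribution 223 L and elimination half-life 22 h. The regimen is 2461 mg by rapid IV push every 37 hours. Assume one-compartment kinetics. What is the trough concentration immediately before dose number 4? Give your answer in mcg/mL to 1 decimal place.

4.8 mcg/mL

f = (1/2)^(τ/t½) = (1/2)^(37/22) ≈ 0.3117.
C₀ = D/Vd = 2461/223 ≈ 11.036 mcg/mL.
Before the 4th dose, 3 doses have been given. Superposition: Cmin = C₀·(f + f² + … + f^3).
≈ 11.036 × (0.3117 + 0.0972 + 0.0303) ≈ 11.036 × 0.4392 ≈ 4.847 mcg/mL.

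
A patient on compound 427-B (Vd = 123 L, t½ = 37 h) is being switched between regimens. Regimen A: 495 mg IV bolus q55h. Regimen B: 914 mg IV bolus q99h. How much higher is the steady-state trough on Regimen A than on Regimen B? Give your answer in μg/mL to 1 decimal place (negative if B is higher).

0.9 μg/mL

Regimen A: f = (1/2)^(55/37) ≈ 0.3569; Cmin,ss = (495/123)·f/(1−f) ≈ 2.233 μg/mL.
Regimen B: f = (1/2)^(99/37) ≈ 0.1565; Cmin,ss = (914/123)·f/(1−f) ≈ 1.379 μg/mL.
Difference ≈ 2.233 − 1.379 ≈ 0.854 μg/mL.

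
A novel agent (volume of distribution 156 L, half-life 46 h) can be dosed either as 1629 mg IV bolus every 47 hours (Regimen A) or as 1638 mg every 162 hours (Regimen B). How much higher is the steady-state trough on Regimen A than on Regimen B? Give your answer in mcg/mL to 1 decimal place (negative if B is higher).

9.1 mcg/mL

Regimen A: f = (1/2)^(47/46) ≈ 0.4925; Cmin,ss = (1629/156)·f/(1−f) ≈ 10.134 mcg/mL.
Regimen B: f = (1/2)^(162/46) ≈ 0.0871; Cmin,ss = (1638/156)·f/(1−f) ≈ 1.002 mcg/mL.
Difference ≈ 10.134 − 1.002 ≈ 9.132 mcg/mL.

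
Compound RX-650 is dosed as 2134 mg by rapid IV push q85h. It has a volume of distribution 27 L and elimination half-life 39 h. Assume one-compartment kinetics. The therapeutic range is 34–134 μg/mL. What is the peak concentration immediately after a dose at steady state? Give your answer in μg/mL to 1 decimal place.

Over one 85-h interval, 85/39 ≈ 2.1795 half-lives elapse, leaving f ≈ 0.2208 of each dose.
Accumulation ratio R = 1/(1 − f) ≈ 1/0.7792 ≈ 1.2834.
Each bolus raises the concentration by D/Vd = 2134/27 ≈ 79.037 μg/mL.
Steady-state peak Cmax,ss = C₀·R ≈ 79.037 × 1.2834 ≈ 101.436 μg/mL.
Peak 101.4 μg/mL vs MTC 134 μg/mL: below toxic threshold.

101.4 μg/mL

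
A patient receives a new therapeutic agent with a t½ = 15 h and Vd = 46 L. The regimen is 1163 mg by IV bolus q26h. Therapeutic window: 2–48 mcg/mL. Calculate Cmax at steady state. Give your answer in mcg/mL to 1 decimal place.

36.2 mcg/mL

k = ln2/t½ = ln2/15 ≈ 0.046210 h⁻¹; fraction remaining f = e^(−kτ) = e^(−0.046210×26) ≈ 0.3008.
At steady state, accumulation factor R = 1/(1 − e^(−kτ)) ≈ 1.4302.
Each bolus raises the concentration by D/Vd = 1163/46 ≈ 25.283 mcg/mL.
Steady-state peak Cmax,ss = C₀·R ≈ 25.283 × 1.4302 ≈ 36.160 mcg/mL.
Peak 36.2 mcg/mL vs MTC 48 mcg/mL: below toxic threshold.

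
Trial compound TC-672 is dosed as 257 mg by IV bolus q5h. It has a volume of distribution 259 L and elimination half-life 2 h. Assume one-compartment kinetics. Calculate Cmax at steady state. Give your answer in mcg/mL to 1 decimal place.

τ/t½ = 5/2 ≈ 2.5, so fraction remaining f = (1/2)^(5/2) ≈ 0.1768.
At steady state, accumulation factor R = 1/(1 − e^(−kτ)) ≈ 1.2148.
Single-dose peak C₀ = D/Vd = 257/259 ≈ 0.992 mcg/mL.
Steady-state peak Cmax,ss = C₀·R ≈ 0.992 × 1.2148 ≈ 1.205 mcg/mL.

1.2 mcg/mL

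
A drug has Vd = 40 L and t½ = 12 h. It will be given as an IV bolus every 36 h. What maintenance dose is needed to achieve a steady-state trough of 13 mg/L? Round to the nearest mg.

τ/t½ = 36/12 ≈ 3, so f = (1/2)^(36/12) ≈ 0.125000.
Cmin,ss = (D/Vd)·f/(1−f), so D = Cmin,ss·Vd·(1−f)/f.
D = 13 × 40 × (1−f)/f ≈ 13 × 40 × 7.00000 ≈ 3640.00 mg.

3640 mg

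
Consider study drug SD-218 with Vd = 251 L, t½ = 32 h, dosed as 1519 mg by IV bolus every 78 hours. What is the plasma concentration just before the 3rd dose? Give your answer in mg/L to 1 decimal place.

f = (1/2)^(τ/t½) = (1/2)^(78/32) ≈ 0.1846.
C₀ = D/Vd = 1519/251 ≈ 6.052 mg/L.
Before the 3rd dose, 2 doses have been given. Superposition: Cmin = C₀·(f + f²).
≈ 6.052 × (0.1846 + 0.0341) ≈ 6.052 × 0.2187 ≈ 1.324 mg/L.

1.3 mg/L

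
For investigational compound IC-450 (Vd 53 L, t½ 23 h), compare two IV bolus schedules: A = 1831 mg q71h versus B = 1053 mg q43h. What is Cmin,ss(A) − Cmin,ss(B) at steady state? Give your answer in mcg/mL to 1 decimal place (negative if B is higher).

-2.9 mcg/mL

Regimen A: f = (1/2)^(71/23) ≈ 0.1177; Cmin,ss = (1831/53)·f/(1−f) ≈ 4.609 mcg/mL.
Regimen B: f = (1/2)^(43/23) ≈ 0.2737; Cmin,ss = (1053/53)·f/(1−f) ≈ 7.487 mcg/mL.
Difference ≈ 4.609 − 7.487 ≈ -2.878 mcg/mL.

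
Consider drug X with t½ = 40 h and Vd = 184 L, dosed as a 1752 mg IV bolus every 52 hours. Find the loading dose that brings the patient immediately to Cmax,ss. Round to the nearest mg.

f = (1/2)^(52/40) ≈ 0.406126; accumulation ratio R = 1/(1−f) ≈ 1.68386.
Loading dose to hit Cmax,ss on first dose: D_load = D_maint·R ≈ 1752 × 1.68386 ≈ 2950.12 mg.

2950 mg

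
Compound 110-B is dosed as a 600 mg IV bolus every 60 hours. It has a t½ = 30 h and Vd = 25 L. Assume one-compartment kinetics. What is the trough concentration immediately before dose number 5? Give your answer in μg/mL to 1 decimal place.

8.0 μg/mL

f = (1/2)^(τ/t½) = (1/2)^(60/30) ≈ 0.2500.
C₀ = D/Vd = 600/25 ≈ 24.000 μg/mL.
Before the 5th dose, 4 doses have been given. Superposition: Cmin = C₀·(f + f² + … + f^4).
≈ 24.000 × (0.2500 + 0.0625 + 0.0156 + 0.0039) ≈ 24.000 × 0.3320 ≈ 7.968 μg/mL.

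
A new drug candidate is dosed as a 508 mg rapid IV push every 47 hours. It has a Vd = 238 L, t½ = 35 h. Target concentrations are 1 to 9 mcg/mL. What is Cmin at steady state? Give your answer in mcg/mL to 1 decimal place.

1.4 mcg/mL

τ/t½ = 47/35 ≈ 1.3429, so fraction remaining f = (1/2)^(47/35) ≈ 0.3942.
Single-dose peak C₀ = D/Vd = 508/238 ≈ 2.134 mcg/mL.
Steady-state trough Cmin,ss = C₀·f/(1−f) ≈ 2.134 × 0.3942/0.6058 ≈ 1.389 mcg/mL.
Trough 1.4 mcg/mL vs MEC 1 mcg/mL: adequate.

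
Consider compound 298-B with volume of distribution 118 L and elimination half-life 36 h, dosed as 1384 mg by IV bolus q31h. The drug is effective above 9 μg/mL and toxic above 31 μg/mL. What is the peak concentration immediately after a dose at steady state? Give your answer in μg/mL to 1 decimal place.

τ/t½ = 31/36 ≈ 0.86111, so fraction remaining f = (1/2)^(31/36) ≈ 0.5505.
At steady state, accumulation factor R = 1/(1 − e^(−kτ)) ≈ 2.2247.
Each bolus raises the concentration by D/Vd = 1384/118 ≈ 11.729 μg/mL.
Steady-state peak Cmax,ss = C₀·R ≈ 11.729 × 2.2247 ≈ 26.094 μg/mL.
Peak 26.1 μg/mL vs MTC 31 μg/mL: below toxic threshold.

26.1 μg/mL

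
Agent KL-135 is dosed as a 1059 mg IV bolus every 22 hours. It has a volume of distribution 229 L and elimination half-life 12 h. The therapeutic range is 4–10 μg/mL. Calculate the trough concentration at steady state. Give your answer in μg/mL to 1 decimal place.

1.8 μg/mL

k = ln2/t½ = ln2/12 ≈ 0.057762 h⁻¹; fraction remaining f = e^(−kτ) = e^(−0.057762×22) ≈ 0.2806.
At steady state, accumulation factor R = 1/(1 − e^(−kτ)) ≈ 1.3900.
Each bolus raises the concentration by D/Vd = 1059/229 ≈ 4.624 μg/mL.
Cmax,ss = C₀/(1 − f) ≈ 4.624/0.7194 ≈ 6.428 μg/mL.
One interval later, Cmin,ss = Cmax,ss·e^(−kτ) ≈ 6.428 × 0.2806 ≈ 1.804 μg/mL.
Trough 1.8 μg/mL vs MEC 4 μg/mL: subtherapeutic.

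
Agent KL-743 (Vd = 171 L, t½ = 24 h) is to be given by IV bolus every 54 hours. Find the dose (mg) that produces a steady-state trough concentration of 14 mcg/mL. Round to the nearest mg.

8994 mg

τ/t½ = 54/24 ≈ 2.25, so f = (1/2)^(54/24) ≈ 0.210224.
Cmin,ss = (D/Vd)·f/(1−f), so D = Cmin,ss·Vd·(1−f)/f.
D = 14 × 171 × (1−f)/f ≈ 14 × 171 × 3.75683 ≈ 8993.85 mg.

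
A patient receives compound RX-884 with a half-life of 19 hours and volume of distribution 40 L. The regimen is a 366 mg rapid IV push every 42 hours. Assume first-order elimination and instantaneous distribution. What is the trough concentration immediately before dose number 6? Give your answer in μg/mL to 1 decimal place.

2.5 μg/mL

f = (1/2)^(τ/t½) = (1/2)^(42/19) ≈ 0.2161.
C₀ = D/Vd = 366/40 ≈ 9.150 μg/mL.
Before the 6th dose, 5 doses have been given. Superposition: Cmin = C₀·(f + f² + … + f^5).
≈ 9.150 × (0.2161 + 0.0467 + 0.0101 + 0.0022 + 0.0005) ≈ 9.150 × 0.2756 ≈ 2.522 μg/mL.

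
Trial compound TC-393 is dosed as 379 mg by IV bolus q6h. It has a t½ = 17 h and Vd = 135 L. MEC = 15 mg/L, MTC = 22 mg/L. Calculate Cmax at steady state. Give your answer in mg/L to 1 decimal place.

12.9 mg/L

k = ln2/t½ = ln2/17 ≈ 0.040773 h⁻¹; fraction remaining f = e^(−kτ) = e^(−0.040773×6) ≈ 0.7830.
At steady state, accumulation factor R = 1/(1 − e^(−kτ)) ≈ 4.6083.
Single-dose peak C₀ = D/Vd = 379/135 ≈ 2.807 mg/L.
Steady-state peak Cmax,ss = C₀·R ≈ 2.807 × 4.6083 ≈ 12.935 mg/L.
Peak 12.9 mg/L vs MTC 22 mg/L: below toxic threshold.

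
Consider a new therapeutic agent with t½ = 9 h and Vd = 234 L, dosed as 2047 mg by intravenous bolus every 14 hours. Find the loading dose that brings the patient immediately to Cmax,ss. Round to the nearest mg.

3102 mg

f = (1/2)^(14/9) ≈ 0.340198; accumulation ratio R = 1/(1−f) ≈ 1.51561.
Loading dose to hit Cmax,ss on first dose: D_load = D_maint·R ≈ 2047 × 1.51561 ≈ 3102.45 mg.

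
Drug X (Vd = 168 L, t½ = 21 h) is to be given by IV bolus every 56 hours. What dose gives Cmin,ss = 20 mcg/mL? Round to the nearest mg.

17975 mg

τ/t½ = 56/21 ≈ 2.6667, so f = (1/2)^(56/21) ≈ 0.157490.
Cmin,ss = (D/Vd)·f/(1−f), so D = Cmin,ss·Vd·(1−f)/f.
D = 20 × 168 × (1−f)/f ≈ 20 × 168 × 5.34961 ≈ 17974.69 mg.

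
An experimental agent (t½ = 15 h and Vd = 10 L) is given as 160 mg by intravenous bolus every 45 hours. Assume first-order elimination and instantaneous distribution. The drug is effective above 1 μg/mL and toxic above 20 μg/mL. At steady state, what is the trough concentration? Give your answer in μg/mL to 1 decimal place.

2.3 μg/mL

The dosing interval is 3 half-lives, so f = 2^(−3) = 0.125.
At steady state, R = 1/(1 − 0.125) = 8/7.
Single-dose peak C₀ = D/Vd = 160/10 = 16 μg/mL.
Steady-state peak Cmax,ss = C₀·R = 16 × 8/7 ≈ 18.286 μg/mL.
Steady-state trough Cmin,ss = Cmax,ss·f ≈ 18.286 × 0.125 ≈ 2.286 μg/mL.
Trough 2.3 μg/mL vs MEC 1 μg/mL: adequate.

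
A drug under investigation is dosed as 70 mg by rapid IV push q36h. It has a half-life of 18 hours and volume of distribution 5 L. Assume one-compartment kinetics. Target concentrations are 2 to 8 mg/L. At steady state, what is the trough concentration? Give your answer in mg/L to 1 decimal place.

4.7 mg/L

τ = 36 h = 2 half-lives, so f = (1/2)^2 = 0.25.
Accumulation ratio R = 1/(1 − f) = 1/0.75 = 4/3.
Single-dose peak C₀ = D/Vd = 70/5 = 14 mg/L.
Steady-state peak Cmax,ss = C₀·R = 14 × 4/3 ≈ 18.667 mg/L.
Steady-state trough Cmin,ss = Cmax,ss·f ≈ 18.667 × 0.25 ≈ 4.667 mg/L.
Trough 4.7 mg/L vs MEC 2 mg/L: adequate.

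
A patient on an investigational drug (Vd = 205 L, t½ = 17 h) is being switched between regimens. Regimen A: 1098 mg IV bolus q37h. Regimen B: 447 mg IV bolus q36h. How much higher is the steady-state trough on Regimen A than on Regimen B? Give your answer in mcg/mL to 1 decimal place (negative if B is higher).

Regimen A: f = (1/2)^(37/17) ≈ 0.2212; Cmin,ss = (1098/205)·f/(1−f) ≈ 1.521 mcg/mL.
Regimen B: f = (1/2)^(36/17) ≈ 0.2304; Cmin,ss = (447/205)·f/(1−f) ≈ 0.653 mcg/mL.
Difference ≈ 1.521 − 0.653 ≈ 0.868 mcg/mL.

0.9 mcg/mL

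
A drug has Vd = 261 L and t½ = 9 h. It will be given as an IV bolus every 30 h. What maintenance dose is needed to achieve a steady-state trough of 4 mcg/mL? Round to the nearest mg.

τ/t½ = 30/9 ≈ 3.3333, so f = (1/2)^(30/9) ≈ 0.099213.
Cmin,ss = (D/Vd)·f/(1−f), so D = Cmin,ss·Vd·(1−f)/f.
D = 4 × 261 × (1−f)/f ≈ 4 × 261 × 9.07932 ≈ 9478.81 mg.

9479 mg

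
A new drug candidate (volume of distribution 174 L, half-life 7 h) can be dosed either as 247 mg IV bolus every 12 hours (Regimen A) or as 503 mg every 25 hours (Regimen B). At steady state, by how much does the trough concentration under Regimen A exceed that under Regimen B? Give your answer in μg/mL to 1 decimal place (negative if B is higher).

0.4 μg/mL

Regimen A: f = (1/2)^(12/7) ≈ 0.3048; Cmin,ss = (247/174)·f/(1−f) ≈ 0.622 μg/mL.
Regimen B: f = (1/2)^(25/7) ≈ 0.0841; Cmin,ss = (503/174)·f/(1−f) ≈ 0.265 μg/mL.
Difference ≈ 0.622 − 0.265 ≈ 0.357 μg/mL.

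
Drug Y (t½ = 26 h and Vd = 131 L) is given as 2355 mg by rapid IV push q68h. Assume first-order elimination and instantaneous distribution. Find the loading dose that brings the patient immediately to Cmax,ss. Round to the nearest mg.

2814 mg

f = (1/2)^(68/26) ≈ 0.163189; accumulation ratio R = 1/(1−f) ≈ 1.19501.
Loading dose to hit Cmax,ss on first dose: D_load = D_maint·R ≈ 2355 × 1.19501 ≈ 2814.25 mg.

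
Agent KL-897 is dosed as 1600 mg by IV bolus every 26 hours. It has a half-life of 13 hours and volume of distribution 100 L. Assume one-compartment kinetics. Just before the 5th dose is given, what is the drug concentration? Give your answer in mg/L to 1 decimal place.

f = (1/2)^(τ/t½) = (1/2)^(26/13) ≈ 0.2500.
C₀ = D/Vd = 1600/100 ≈ 16.000 mg/L.
Before the 5th dose, 4 doses have been given. Superposition: Cmin = C₀·(f + f² + … + f^4).
≈ 16.000 × (0.2500 + 0.0625 + 0.0156 + 0.0039) ≈ 16.000 × 0.3320 ≈ 5.312 mg/L.

5.3 mg/L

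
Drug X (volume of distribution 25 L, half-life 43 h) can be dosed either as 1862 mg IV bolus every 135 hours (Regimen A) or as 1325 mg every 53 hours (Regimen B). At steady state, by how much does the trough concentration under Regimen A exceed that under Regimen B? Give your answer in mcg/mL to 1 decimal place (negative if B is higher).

-29.7 mcg/mL

Regimen A: f = (1/2)^(135/43) ≈ 0.1135; Cmin,ss = (1862/25)·f/(1−f) ≈ 9.536 mcg/mL.
Regimen B: f = (1/2)^(53/43) ≈ 0.4256; Cmin,ss = (1325/25)·f/(1−f) ≈ 39.270 mcg/mL.
Difference ≈ 9.536 − 39.270 ≈ -29.734 mcg/mL.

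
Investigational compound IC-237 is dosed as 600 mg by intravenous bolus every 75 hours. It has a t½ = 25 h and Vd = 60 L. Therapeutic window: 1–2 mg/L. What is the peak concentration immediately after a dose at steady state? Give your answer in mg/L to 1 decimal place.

11.4 mg/L

The dosing interval is 3 half-lives, so f = 2^(−3) = 0.125.
At steady state, R = 1/(1 − 0.125) = 8/7.
Single-dose peak C₀ = D/Vd = 600/60 = 10 mg/L.
Steady-state peak Cmax,ss = C₀·R = 10 × 8/7 ≈ 11.429 mg/L.
Peak 11.4 mg/L vs MTC 2 mg/L: exceeds toxic threshold.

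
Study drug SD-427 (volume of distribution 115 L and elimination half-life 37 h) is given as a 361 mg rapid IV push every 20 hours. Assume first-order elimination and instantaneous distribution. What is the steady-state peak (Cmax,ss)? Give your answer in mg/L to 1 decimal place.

τ/t½ = 20/37 ≈ 0.54054, so fraction remaining f = (1/2)^(20/37) ≈ 0.6875.
Accumulation ratio R = 1/(1 − f) ≈ 1/0.3125 ≈ 3.2000.
Each bolus raises the concentration by D/Vd = 361/115 ≈ 3.139 mg/L.
Steady-state peak Cmax,ss = C₀·R ≈ 3.139 × 3.2000 ≈ 10.045 mg/L.

10.0 mg/L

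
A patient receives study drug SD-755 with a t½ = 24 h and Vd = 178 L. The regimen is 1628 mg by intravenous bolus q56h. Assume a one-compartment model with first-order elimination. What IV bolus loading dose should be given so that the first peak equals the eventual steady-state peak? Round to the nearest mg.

f = (1/2)^(56/24) ≈ 0.198425; accumulation ratio R = 1/(1−f) ≈ 1.24754.
Loading dose to hit Cmax,ss on first dose: D_load = D_maint·R ≈ 1628 × 1.24754 ≈ 2031.00 mg.

2031 mg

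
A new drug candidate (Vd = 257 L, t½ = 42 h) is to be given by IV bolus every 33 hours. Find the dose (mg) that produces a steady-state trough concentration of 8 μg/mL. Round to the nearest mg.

τ/t½ = 33/42 ≈ 0.78571, so f = (1/2)^(33/42) ≈ 0.580065.
Cmin,ss = (D/Vd)·f/(1−f), so D = Cmin,ss·Vd·(1−f)/f.
D = 8 × 257 × (1−f)/f ≈ 8 × 257 × 0.72394 ≈ 1488.42 mg.

1488 mg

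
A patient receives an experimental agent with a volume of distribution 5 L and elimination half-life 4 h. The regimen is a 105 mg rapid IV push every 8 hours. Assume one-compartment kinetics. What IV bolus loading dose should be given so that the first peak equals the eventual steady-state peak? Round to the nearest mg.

140 mg

f = (1/2)^(8/4) ≈ 0.250000; accumulation ratio R = 1/(1−f) ≈ 1.33333.
Loading dose to hit Cmax,ss on first dose: D_load = D_maint·R ≈ 105 × 1.33333 ≈ 140.00 mg.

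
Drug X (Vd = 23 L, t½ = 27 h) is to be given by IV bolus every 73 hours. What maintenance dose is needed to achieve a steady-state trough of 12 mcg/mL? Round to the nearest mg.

τ/t½ = 73/27 ≈ 2.7037, so f = (1/2)^(73/27) ≈ 0.153498.
Cmin,ss = (D/Vd)·f/(1−f), so D = Cmin,ss·Vd·(1−f)/f.
D = 12 × 23 × (1−f)/f ≈ 12 × 23 × 5.51474 ≈ 1522.07 mg.

1522 mg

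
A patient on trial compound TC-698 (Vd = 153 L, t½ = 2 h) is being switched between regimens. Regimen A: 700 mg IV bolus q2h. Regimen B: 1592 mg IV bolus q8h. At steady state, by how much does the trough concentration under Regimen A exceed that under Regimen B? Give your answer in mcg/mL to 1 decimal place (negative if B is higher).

Regimen A: f = (1/2)^(2/2) ≈ 0.5000; Cmin,ss = (700/153)·f/(1−f) ≈ 4.575 mcg/mL.
Regimen B: f = (1/2)^(8/2) ≈ 0.0625; Cmin,ss = (1592/153)·f/(1−f) ≈ 0.694 mcg/mL.
Difference ≈ 4.575 − 0.694 ≈ 3.881 mcg/mL.

3.9 mcg/mL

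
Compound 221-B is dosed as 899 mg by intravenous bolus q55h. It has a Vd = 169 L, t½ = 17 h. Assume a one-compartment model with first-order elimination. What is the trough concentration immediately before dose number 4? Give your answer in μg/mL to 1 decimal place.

f = (1/2)^(τ/t½) = (1/2)^(55/17) ≈ 0.1062.
C₀ = D/Vd = 899/169 ≈ 5.320 μg/mL.
Before the 4th dose, 3 doses have been given. Superposition: Cmin = C₀·(f + f² + … + f^3).
≈ 5.320 × (0.1062 + 0.0113 + 0.0012) ≈ 5.320 × 0.1187 ≈ 0.631 μg/mL.

0.6 μg/mL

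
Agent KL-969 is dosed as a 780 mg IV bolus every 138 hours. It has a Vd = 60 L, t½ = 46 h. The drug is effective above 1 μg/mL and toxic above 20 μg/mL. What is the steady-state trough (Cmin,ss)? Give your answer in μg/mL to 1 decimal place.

τ = 138 h = 3 half-lives, so f = (1/2)^3 = 0.125.
Accumulation ratio R = 1/(1 − f) = 1/0.875 = 8/7.
Single-dose peak C₀ = D/Vd = 780/60 = 13 μg/mL.
Steady-state peak Cmax,ss = C₀·R = 13 × 8/7 ≈ 14.857 μg/mL.
Steady-state trough Cmin,ss = Cmax,ss·f ≈ 14.857 × 0.125 ≈ 1.857 μg/mL.
Trough 1.9 μg/mL vs MEC 1 μg/mL: adequate.

1.9 μg/mL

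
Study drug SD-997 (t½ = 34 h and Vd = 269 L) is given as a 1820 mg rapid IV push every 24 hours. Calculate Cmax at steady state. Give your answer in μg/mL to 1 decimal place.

17.5 μg/mL

k = ln2/t½ = ln2/34 ≈ 0.020387 h⁻¹; fraction remaining f = e^(−kτ) = e^(−0.020387×24) ≈ 0.6131.
Accumulation ratio R = 1/(1 − f) ≈ 1/0.3869 ≈ 2.5846.
Each bolus raises the concentration by D/Vd = 1820/269 ≈ 6.766 μg/mL.
Steady-state peak Cmax,ss = C₀·R ≈ 6.766 × 2.5846 ≈ 17.487 μg/mL.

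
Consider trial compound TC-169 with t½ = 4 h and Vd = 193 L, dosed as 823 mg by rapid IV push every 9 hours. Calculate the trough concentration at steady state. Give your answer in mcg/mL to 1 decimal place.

Over one 9-h interval, 9/4 ≈ 2.25 half-lives elapse, leaving f ≈ 0.2102 of each dose.
At steady state, accumulation factor R = 1/(1 − e^(−kτ)) ≈ 1.2661.
Single-dose peak C₀ = D/Vd = 823/193 ≈ 4.264 mcg/mL.
Cmax,ss = C₀/(1 − f) ≈ 4.264/0.7898 ≈ 5.399 mcg/mL.
One interval later, Cmin,ss = Cmax,ss·e^(−kτ) ≈ 5.399 × 0.2102 ≈ 1.135 mcg/mL.

1.1 mcg/mL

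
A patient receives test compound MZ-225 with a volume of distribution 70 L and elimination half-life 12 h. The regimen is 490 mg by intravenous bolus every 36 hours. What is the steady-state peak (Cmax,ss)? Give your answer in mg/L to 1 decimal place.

The dosing interval is 3 half-lives, so f = 2^(−3) = 0.125.
At steady state, R = 1/(1 − 0.125) = 8/7.
Single-dose peak C₀ = D/Vd = 490/70 = 7 mg/L.
Steady-state peak Cmax,ss = C₀·R = 7 × 8/7 ≈ 8.000 mg/L.

8.0 mg/L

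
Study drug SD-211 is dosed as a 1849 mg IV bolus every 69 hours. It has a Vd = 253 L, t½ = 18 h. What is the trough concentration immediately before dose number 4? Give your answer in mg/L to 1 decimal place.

f = (1/2)^(τ/t½) = (1/2)^(69/18) ≈ 0.0702.
C₀ = D/Vd = 1849/253 ≈ 7.308 mg/L.
Before the 4th dose, 3 doses have been given. Superposition: Cmin = C₀·(f + f² + … + f^3).
≈ 7.308 × (0.0702 + 0.0049 + 0.0003) ≈ 7.308 × 0.0754 ≈ 0.551 mg/L.

0.6 mg/L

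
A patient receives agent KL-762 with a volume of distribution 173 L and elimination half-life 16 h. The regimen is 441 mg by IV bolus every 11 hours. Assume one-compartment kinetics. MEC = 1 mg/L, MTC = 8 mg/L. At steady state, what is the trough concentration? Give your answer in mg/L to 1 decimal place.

k = ln2/t½ = ln2/16 ≈ 0.043322 h⁻¹; fraction remaining f = e^(−kτ) = e^(−0.043322×11) ≈ 0.6209.
Accumulation ratio R = 1/(1 − f) ≈ 1/0.3791 ≈ 2.6378.
Each bolus raises the concentration by D/Vd = 441/173 ≈ 2.549 mg/L.
Cmax,ss = C₀/(1 − f) ≈ 2.549/0.3791 ≈ 6.724 mg/L.
Steady-state trough Cmin,ss = Cmax,ss·f ≈ 6.724 × 0.6209 ≈ 4.175 mg/L.
Trough 4.2 mg/L vs MEC 1 mg/L: adequate.

4.2 mg/L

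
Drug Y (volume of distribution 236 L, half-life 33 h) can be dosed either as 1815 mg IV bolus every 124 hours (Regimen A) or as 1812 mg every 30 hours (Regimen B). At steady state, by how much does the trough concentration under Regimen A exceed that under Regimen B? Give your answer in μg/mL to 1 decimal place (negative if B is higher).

-8.1 μg/mL

Regimen A: f = (1/2)^(124/33) ≈ 0.0739; Cmin,ss = (1815/236)·f/(1−f) ≈ 0.614 μg/mL.
Regimen B: f = (1/2)^(30/33) ≈ 0.5325; Cmin,ss = (1812/236)·f/(1−f) ≈ 8.745 μg/mL.
Difference ≈ 0.614 − 8.745 ≈ -8.131 μg/mL.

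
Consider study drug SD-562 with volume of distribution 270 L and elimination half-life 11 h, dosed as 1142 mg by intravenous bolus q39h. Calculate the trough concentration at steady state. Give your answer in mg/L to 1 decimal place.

0.4 mg/L

k = ln2/t½ = ln2/11 ≈ 0.063013 h⁻¹; fraction remaining f = e^(−kτ) = e^(−0.063013×39) ≈ 0.0856.
At steady state, accumulation factor R = 1/(1 − e^(−kτ)) ≈ 1.0936.
Each bolus raises the concentration by D/Vd = 1142/270 ≈ 4.230 mg/L.
Steady-state peak Cmax,ss = C₀·R ≈ 4.230 × 1.0936 ≈ 4.626 mg/L.
Steady-state trough Cmin,ss = Cmax,ss·f ≈ 4.626 × 0.0856 ≈ 0.396 mg/L.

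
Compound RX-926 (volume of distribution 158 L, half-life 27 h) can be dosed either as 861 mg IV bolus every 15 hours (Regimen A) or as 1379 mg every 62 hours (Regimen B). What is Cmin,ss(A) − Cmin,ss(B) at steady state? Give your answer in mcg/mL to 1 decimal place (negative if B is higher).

Regimen A: f = (1/2)^(15/27) ≈ 0.6804; Cmin,ss = (861/158)·f/(1−f) ≈ 11.601 mcg/mL.
Regimen B: f = (1/2)^(62/27) ≈ 0.2036; Cmin,ss = (1379/158)·f/(1−f) ≈ 2.231 mcg/mL.
Difference ≈ 11.601 − 2.231 ≈ 9.370 mcg/mL.

9.4 mcg/mL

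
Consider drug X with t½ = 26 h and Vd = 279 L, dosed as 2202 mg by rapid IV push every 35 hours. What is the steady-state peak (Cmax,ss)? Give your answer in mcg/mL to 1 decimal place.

Over one 35-h interval, 35/26 ≈ 1.3462 half-lives elapse, leaving f ≈ 0.3933 of each dose.
At steady state, accumulation factor R = 1/(1 − e^(−kτ)) ≈ 1.6483.
Single-dose peak C₀ = D/Vd = 2202/279 ≈ 7.892 mcg/mL.
Cmax,ss = C₀/(1 − f) ≈ 7.892/0.6067 ≈ 13.008 mcg/mL.

13.0 mcg/mL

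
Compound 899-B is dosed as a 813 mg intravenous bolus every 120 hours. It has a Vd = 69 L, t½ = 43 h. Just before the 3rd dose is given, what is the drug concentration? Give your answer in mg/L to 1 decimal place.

f = (1/2)^(τ/t½) = (1/2)^(120/43) ≈ 0.1445.
C₀ = D/Vd = 813/69 ≈ 11.783 mg/L.
Before the 3rd dose, 2 doses have been given. Superposition: Cmin = C₀·(f + f²).
≈ 11.783 × (0.1445 + 0.0209) ≈ 11.783 × 0.1654 ≈ 1.949 mg/L.

1.9 mg/L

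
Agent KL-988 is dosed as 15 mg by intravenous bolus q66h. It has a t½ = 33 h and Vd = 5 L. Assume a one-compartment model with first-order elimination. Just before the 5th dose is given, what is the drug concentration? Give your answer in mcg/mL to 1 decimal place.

f = (1/2)^(τ/t½) = (1/2)^(66/33) ≈ 0.2500.
C₀ = D/Vd = 15/5 ≈ 3.000 mcg/mL.
Before the 5th dose, 4 doses have been given. Superposition: Cmin = C₀·(f + f² + … + f^4).
≈ 3.000 × (0.2500 + 0.0625 + 0.0156 + 0.0039) ≈ 3.000 × 0.3320 ≈ 0.996 mcg/mL.

1.0 mcg/mL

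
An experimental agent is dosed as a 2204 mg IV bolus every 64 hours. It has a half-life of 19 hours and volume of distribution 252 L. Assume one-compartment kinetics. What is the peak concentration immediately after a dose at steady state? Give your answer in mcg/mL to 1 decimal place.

k = ln2/t½ = ln2/19 ≈ 0.036481 h⁻¹; fraction remaining f = e^(−kτ) = e^(−0.036481×64) ≈ 0.0968.
Accumulation ratio R = 1/(1 − f) ≈ 1/0.9032 ≈ 1.1072.
Single-dose peak C₀ = D/Vd = 2204/252 ≈ 8.746 mcg/mL.
Steady-state peak Cmax,ss = C₀·R ≈ 8.746 × 1.1072 ≈ 9.684 mcg/mL.

9.7 mcg/mL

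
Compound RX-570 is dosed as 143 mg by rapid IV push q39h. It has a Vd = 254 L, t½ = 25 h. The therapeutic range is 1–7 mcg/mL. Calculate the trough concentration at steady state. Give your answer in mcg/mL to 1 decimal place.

0.3 mcg/mL

Over one 39-h interval, 39/25 ≈ 1.56 half-lives elapse, leaving f ≈ 0.3392 of each dose.
At steady state, accumulation factor R = 1/(1 − e^(−kτ)) ≈ 1.5133.
Single-dose peak C₀ = D/Vd = 143/254 ≈ 0.563 mcg/mL.
Steady-state peak Cmax,ss = C₀·R ≈ 0.563 × 1.5133 ≈ 0.852 mcg/mL.
One interval later, Cmin,ss = Cmax,ss·e^(−kτ) ≈ 0.852 × 0.3392 ≈ 0.289 mcg/mL.
Trough 0.3 mcg/mL vs MEC 1 mcg/mL: subtherapeutic.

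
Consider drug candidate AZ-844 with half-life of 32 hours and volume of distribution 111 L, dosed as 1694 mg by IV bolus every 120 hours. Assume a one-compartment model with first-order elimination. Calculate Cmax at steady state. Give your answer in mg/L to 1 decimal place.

τ/t½ = 120/32 ≈ 3.75, so fraction remaining f = (1/2)^(120/32) ≈ 0.0743.
At steady state, accumulation factor R = 1/(1 − e^(−kτ)) ≈ 1.0803.
Each bolus raises the concentration by D/Vd = 1694/111 ≈ 15.261 mg/L.
Cmax,ss = C₀/(1 − f) ≈ 15.261/0.9257 ≈ 16.486 mg/L.

16.5 mg/L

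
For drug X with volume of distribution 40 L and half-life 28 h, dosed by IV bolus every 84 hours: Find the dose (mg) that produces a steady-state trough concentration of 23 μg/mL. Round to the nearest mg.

6440 mg

τ/t½ = 84/28 ≈ 3, so f = (1/2)^(84/28) ≈ 0.125000.
Cmin,ss = (D/Vd)·f/(1−f), so D = Cmin,ss·Vd·(1−f)/f.
D = 23 × 40 × (1−f)/f ≈ 23 × 40 × 7.00000 ≈ 6440.00 mg.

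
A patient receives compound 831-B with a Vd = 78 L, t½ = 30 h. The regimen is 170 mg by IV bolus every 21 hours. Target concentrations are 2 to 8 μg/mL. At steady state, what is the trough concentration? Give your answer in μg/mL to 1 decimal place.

k = ln2/t½ = ln2/30 ≈ 0.023105 h⁻¹; fraction remaining f = e^(−kτ) = e^(−0.023105×21) ≈ 0.6156.
Single-dose peak C₀ = D/Vd = 170/78 ≈ 2.179 μg/mL.
Steady-state trough Cmin,ss = C₀·f/(1−f) ≈ 2.179 × 0.6156/0.3844 ≈ 3.490 μg/mL.
Trough 3.5 μg/mL vs MEC 2 μg/mL: adequate.

3.5 μg/mL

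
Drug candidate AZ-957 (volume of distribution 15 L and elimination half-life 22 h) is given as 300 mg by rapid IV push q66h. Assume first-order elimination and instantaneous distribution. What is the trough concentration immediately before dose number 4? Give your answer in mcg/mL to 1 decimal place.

2.9 mcg/mL

f = (1/2)^(τ/t½) = (1/2)^(66/22) ≈ 0.1250.
C₀ = D/Vd = 300/15 ≈ 20.000 mcg/mL.
Before the 4th dose, 3 doses have been given. Superposition: Cmin = C₀·(f + f² + … + f^3).
≈ 20.000 × (0.1250 + 0.0156 + 0.0020) ≈ 20.000 × 0.1426 ≈ 2.852 mcg/mL.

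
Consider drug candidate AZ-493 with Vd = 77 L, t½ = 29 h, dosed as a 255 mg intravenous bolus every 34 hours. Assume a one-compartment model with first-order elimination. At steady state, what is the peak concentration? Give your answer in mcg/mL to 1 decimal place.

τ/t½ = 34/29 ≈ 1.1724, so fraction remaining f = (1/2)^(34/29) ≈ 0.4437.
At steady state, accumulation factor R = 1/(1 − e^(−kτ)) ≈ 1.7976.
Each bolus raises the concentration by D/Vd = 255/77 ≈ 3.312 mcg/mL.
Steady-state peak Cmax,ss = C₀·R ≈ 3.312 × 1.7976 ≈ 5.954 mcg/mL.

6.0 mcg/mL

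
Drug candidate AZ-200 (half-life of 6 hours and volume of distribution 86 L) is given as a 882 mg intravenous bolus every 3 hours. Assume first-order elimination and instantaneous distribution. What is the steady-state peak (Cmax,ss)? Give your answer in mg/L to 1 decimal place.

35.0 mg/L

Over one 3-h interval, 3/6 ≈ 0.5 half-lives elapse, leaving f ≈ 0.7071 of each dose.
At steady state, accumulation factor R = 1/(1 − e^(−kτ)) ≈ 3.4141.
Single-dose peak C₀ = D/Vd = 882/86 ≈ 10.256 mg/L.
Steady-state peak Cmax,ss = C₀·R ≈ 10.256 × 3.4141 ≈ 35.015 mg/L.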